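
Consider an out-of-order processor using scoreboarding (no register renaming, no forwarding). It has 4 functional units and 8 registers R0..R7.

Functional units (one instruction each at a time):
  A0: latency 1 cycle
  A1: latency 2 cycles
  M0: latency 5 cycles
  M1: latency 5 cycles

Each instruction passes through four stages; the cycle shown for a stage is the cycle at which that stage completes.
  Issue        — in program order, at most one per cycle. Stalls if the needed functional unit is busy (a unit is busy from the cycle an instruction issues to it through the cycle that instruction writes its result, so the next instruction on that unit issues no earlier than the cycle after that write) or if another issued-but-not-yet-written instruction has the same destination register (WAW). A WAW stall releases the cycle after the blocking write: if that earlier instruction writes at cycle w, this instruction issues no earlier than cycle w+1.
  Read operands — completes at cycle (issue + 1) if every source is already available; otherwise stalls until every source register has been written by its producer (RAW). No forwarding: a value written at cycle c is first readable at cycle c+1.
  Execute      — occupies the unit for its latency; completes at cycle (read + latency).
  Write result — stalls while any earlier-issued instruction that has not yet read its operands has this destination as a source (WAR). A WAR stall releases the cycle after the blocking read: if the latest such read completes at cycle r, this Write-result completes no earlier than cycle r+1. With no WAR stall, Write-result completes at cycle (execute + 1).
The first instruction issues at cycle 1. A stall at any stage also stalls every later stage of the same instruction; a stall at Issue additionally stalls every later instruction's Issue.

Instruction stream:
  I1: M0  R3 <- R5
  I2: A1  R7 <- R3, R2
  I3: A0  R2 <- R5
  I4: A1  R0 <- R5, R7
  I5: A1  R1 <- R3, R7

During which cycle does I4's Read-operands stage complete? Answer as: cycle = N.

cycle = 14

I1  is:1  ro:2  ex:7  wr:8
I2  is:2  ro:9  ex:11  wr:12  — RAW R3: wait I1 write@8
I3  is:3  ro:4  ex:5  wr:10  — WAR R2: wait I2 read@9
I4  is:13  ro:14  ex:16  wr:17  — struct: A1 busy until I2 writes@12
I5  is:18  ro:19  ex:21  wr:22  — struct: A1 busy until I4 writes@17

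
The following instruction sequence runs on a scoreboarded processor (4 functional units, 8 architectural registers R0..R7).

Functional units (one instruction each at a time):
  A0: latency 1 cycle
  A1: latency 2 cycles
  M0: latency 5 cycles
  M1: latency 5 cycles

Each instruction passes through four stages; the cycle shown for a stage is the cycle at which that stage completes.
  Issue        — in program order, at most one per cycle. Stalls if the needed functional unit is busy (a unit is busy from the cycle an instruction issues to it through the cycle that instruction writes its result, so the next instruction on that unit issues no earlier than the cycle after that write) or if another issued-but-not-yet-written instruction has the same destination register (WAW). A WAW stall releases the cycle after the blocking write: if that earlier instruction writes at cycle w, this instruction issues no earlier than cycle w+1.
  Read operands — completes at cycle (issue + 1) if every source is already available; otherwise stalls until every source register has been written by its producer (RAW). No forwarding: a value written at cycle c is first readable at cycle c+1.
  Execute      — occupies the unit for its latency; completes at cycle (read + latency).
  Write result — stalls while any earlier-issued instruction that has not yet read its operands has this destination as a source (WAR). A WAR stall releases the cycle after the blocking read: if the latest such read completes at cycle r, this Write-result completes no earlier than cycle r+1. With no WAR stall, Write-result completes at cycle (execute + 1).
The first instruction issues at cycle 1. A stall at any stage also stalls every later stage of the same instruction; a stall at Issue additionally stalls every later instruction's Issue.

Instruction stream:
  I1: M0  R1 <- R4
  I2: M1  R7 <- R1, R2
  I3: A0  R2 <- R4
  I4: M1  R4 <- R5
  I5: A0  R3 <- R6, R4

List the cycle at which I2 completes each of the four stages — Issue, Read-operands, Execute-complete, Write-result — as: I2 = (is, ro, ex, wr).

I2 = (2, 9, 14, 15)

t=1  I1→M0
t=2  I1 RO, I2→M1
t=3  I3→A0
t=4  I3 RO
t=5  I3 EX
t=7  I1 EX
t=8  I1 WR R1
t=9  I2 RO
t=10  I3 WR R2
t=14  I2 EX
t=15  I2 WR R7
t=16  I4→M1
t=17  I4 RO, I5→A0
t=22  I4 EX
t=23  I4 WR R4
t=24  I5 RO
t=25  I5 EX
t=26  I5 WR R3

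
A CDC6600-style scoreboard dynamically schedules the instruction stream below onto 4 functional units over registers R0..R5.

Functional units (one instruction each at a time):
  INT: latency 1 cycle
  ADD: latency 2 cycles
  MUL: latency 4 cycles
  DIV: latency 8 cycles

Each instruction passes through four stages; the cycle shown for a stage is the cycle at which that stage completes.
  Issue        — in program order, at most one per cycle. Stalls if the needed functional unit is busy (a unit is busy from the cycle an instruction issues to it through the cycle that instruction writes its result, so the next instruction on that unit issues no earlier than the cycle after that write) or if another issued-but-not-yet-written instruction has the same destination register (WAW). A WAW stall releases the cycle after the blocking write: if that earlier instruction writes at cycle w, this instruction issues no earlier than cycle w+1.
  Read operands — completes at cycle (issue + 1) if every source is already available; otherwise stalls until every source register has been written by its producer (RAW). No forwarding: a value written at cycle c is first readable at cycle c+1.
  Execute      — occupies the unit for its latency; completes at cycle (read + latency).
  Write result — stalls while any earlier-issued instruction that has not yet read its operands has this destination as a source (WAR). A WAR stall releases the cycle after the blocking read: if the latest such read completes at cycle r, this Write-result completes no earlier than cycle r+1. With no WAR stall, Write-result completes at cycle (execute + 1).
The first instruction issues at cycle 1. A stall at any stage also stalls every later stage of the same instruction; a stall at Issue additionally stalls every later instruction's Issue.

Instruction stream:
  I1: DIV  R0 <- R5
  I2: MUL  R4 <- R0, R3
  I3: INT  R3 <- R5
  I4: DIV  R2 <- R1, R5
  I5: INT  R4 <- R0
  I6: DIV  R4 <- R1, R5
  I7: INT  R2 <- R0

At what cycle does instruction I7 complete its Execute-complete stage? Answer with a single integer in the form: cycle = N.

I1 -> (1, 2, 10, 11)
I2 -> (2, 12, 16, 17)  // RAW R0: wait I1 write@11
I3 -> (3, 4, 5, 13)  // WAR R3: wait I2 read@12
I4 -> (12, 13, 21, 22)  // struct: DIV busy until I1 writes@11
I5 -> (18, 19, 20, 21)  // WAW R4: wait I2 write@17
I6 -> (23, 24, 32, 33)  // struct: DIV busy until I4 writes@22
I7 -> (24, 25, 26, 27)

cycle = 26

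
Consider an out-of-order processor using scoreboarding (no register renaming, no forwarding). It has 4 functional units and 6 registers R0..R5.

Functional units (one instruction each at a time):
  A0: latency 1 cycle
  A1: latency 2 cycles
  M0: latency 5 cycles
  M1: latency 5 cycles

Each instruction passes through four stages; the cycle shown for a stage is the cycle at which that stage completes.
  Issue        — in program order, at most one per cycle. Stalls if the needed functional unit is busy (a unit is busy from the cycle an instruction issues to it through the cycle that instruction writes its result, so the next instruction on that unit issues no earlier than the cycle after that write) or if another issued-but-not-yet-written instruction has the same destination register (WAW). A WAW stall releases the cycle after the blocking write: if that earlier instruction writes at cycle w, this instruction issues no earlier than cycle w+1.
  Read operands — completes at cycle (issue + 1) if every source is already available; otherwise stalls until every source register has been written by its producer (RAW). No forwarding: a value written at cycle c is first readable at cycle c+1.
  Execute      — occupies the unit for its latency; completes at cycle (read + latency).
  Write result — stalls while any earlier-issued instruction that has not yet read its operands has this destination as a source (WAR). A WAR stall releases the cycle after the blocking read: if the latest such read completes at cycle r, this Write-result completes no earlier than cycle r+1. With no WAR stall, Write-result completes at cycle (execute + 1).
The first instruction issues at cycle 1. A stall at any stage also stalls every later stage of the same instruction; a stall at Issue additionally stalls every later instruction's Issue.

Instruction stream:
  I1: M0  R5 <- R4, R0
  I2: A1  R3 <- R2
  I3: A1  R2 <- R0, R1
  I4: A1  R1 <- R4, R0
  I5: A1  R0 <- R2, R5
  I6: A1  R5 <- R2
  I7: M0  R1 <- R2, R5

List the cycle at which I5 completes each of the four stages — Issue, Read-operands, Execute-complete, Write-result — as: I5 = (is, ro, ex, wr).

I1  is:1  ro:2  ex:7  wr:8
I2  is:2  ro:3  ex:5  wr:6
I3  is:7  ro:8  ex:10  wr:11  — struct: A1 busy until I2 writes@6
I4  is:12  ro:13  ex:15  wr:16  — struct: A1 busy until I3 writes@11
I5  is:17  ro:18  ex:20  wr:21  — struct: A1 busy until I4 writes@16
I6  is:22  ro:23  ex:25  wr:26  — struct: A1 busy until I5 writes@21
I7  is:23  ro:27  ex:32  wr:33  — RAW R5: wait I6 write@26

I5 = (17, 18, 20, 21)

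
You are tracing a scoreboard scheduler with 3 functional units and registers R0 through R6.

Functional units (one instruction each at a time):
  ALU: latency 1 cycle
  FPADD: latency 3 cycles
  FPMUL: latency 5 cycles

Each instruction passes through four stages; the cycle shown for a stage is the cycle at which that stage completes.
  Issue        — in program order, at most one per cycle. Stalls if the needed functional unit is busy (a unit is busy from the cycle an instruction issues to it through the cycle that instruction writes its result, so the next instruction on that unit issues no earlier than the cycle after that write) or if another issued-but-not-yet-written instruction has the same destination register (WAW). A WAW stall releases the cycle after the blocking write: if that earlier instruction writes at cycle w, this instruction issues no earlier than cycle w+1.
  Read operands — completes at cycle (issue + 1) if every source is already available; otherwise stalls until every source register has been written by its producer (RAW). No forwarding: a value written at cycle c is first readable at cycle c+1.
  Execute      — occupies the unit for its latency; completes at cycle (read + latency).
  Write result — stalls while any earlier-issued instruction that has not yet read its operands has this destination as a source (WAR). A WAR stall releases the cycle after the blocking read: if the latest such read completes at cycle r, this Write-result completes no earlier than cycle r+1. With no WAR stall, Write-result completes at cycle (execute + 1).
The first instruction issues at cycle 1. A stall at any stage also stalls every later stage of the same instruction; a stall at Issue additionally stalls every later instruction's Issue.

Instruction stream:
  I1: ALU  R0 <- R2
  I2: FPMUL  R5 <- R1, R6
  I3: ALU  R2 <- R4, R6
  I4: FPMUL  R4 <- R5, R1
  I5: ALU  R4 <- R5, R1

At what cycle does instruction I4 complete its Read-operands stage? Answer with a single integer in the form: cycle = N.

[1] issue I1 (ALU)
[2] I1 read-ops | issue I2 (FPMUL)
[3] I1 finished on ALU | I2 read-ops
[4] I1→R0
[5] issue I3 (ALU)
[6] I3 read-ops
[7] I3 finished on ALU
[8] I2 finished on FPMUL | I3→R2
[9] I2→R5
[10] issue I4 (FPMUL)
[11] I4 read-ops
[16] I4 finished on FPMUL
[17] I4→R4
[18] issue I5 (ALU)
[19] I5 read-ops
[20] I5 finished on ALU
[21] I5→R4

cycle = 11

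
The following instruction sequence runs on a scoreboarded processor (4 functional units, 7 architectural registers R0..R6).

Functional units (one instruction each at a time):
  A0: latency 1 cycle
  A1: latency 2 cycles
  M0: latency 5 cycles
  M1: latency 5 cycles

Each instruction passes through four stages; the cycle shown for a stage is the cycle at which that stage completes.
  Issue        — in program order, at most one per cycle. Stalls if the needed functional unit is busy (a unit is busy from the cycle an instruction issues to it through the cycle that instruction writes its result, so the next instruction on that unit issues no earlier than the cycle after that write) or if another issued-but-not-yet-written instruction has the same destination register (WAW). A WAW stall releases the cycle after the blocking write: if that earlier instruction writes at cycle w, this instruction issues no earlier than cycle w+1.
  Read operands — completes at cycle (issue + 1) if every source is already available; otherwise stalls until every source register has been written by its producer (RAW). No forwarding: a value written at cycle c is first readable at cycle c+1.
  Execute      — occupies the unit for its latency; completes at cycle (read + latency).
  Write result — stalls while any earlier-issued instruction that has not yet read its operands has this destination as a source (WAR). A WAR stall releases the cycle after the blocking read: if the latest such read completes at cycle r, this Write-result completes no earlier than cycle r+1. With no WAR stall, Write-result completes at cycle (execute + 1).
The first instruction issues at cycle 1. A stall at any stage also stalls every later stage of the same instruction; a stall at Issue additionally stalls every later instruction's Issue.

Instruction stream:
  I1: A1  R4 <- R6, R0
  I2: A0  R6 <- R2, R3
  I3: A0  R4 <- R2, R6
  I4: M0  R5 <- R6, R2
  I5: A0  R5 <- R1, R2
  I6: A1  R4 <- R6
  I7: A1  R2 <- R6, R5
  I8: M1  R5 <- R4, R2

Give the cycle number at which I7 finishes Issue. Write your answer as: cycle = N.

I1 -> (1, 2, 4, 5)
I2 -> (2, 3, 4, 5)
I3 -> (6, 7, 8, 9)  // struct: A0 busy until I2 writes@5
I4 -> (7, 8, 13, 14)
I5 -> (15, 16, 17, 18)  // WAW R5: wait I4 write@14
I6 -> (16, 17, 19, 20)
I7 -> (21, 22, 24, 25)  // struct: A1 busy until I6 writes@20
I8 -> (22, 26, 31, 32)  // RAW R2: wait I7 write@25

cycle = 21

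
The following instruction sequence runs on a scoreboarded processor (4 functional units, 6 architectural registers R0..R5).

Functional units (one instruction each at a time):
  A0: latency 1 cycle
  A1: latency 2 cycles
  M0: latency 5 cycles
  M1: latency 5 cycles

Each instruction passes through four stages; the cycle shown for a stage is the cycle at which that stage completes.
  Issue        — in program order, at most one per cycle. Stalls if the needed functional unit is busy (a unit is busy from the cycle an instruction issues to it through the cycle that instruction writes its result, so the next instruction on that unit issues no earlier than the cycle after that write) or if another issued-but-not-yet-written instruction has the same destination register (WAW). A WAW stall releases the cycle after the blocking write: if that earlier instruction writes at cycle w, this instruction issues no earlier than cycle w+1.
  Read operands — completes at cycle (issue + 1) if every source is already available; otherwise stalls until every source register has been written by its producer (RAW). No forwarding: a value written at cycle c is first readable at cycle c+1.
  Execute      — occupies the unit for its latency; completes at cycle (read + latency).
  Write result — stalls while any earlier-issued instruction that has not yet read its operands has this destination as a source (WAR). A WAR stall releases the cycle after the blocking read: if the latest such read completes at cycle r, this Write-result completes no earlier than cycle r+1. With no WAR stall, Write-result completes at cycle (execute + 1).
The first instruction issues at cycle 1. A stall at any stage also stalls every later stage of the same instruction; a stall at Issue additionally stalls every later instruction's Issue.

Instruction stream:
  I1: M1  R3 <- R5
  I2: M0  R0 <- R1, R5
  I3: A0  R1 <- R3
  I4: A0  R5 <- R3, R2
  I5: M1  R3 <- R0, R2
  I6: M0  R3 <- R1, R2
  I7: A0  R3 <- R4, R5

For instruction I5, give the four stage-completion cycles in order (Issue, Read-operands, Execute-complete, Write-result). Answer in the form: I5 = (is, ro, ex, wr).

I5 = (13, 14, 19, 20)

c1: I1 issues→M1
c2: I1 reads, I2 issues→M0
c3: I2 reads, I3 issues→A0
c7: I1 exec-done
c8: I1 writes R3, I2 exec-done
c9: I2 writes R0, I3 reads
c10: I3 exec-done
c11: I3 writes R1
c12: I4 issues→A0
c13: I4 reads, I5 issues→M1
c14: I4 exec-done, I5 reads
c15: I4 writes R5
c19: I5 exec-done
c20: I5 writes R3
c21: I6 issues→M0
c22: I6 reads
c27: I6 exec-done
c28: I6 writes R3
c29: I7 issues→A0
c30: I7 reads
c31: I7 exec-done
c32: I7 writes R3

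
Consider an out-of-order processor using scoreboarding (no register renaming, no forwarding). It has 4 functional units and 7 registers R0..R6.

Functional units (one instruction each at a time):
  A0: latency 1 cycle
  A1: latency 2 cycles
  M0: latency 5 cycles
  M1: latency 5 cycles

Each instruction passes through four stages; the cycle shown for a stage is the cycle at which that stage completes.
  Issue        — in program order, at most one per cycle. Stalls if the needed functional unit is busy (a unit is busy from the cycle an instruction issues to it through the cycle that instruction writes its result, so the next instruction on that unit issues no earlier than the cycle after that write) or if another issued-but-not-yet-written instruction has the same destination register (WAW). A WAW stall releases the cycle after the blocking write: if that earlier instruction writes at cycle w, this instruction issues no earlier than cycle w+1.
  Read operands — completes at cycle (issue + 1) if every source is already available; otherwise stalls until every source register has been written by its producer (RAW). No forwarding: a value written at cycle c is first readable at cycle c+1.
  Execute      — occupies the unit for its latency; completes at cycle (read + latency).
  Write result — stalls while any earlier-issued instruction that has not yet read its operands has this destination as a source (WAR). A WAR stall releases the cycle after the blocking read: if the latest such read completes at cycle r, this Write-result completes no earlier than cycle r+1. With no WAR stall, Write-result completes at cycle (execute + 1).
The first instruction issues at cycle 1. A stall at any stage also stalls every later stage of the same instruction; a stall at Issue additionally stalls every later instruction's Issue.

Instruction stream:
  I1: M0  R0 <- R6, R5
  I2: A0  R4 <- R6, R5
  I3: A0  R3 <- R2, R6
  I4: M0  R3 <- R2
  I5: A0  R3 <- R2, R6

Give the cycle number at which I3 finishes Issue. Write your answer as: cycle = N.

cycle = 6

  I1 | 1 | 2 | 7 | 8
  I2 | 2 | 3 | 4 | 5
  I3 | 6 | 7 | 8 | 9   struct: A0 busy until I2 writes@5
  I4 | 10 | 11 | 16 | 17   WAW R3: wait I3 write@9
  I5 | 18 | 19 | 20 | 21   WAW R3: wait I4 write@17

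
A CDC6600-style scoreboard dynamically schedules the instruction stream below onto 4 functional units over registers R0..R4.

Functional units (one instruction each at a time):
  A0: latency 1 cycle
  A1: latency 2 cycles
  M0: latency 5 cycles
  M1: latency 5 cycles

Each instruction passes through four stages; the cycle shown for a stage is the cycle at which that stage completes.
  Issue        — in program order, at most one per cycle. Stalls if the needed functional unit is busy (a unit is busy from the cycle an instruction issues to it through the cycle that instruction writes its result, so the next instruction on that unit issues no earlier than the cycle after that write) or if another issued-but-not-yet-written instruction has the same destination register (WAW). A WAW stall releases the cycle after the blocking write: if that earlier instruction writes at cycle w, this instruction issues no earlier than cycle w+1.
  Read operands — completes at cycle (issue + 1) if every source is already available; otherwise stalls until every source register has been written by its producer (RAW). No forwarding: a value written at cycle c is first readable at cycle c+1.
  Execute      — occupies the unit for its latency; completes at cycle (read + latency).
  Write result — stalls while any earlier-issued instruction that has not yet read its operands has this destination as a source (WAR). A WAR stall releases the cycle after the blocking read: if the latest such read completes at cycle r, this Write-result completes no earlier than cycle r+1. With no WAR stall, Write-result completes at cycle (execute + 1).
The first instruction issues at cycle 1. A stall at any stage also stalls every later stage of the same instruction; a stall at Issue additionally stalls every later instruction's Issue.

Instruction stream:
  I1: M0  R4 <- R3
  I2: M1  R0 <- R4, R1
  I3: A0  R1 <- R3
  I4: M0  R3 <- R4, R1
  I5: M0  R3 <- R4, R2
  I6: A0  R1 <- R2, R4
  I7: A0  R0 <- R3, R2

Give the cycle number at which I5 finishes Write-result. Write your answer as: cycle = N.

cycle = 25

I1  is:1  ro:2  ex:7  wr:8
I2  is:2  ro:9  ex:14  wr:15  — RAW R4: wait I1 write@8
I3  is:3  ro:4  ex:5  wr:10  — WAR R1: wait I2 read@9
I4  is:9  ro:11  ex:16  wr:17  — struct: M0 busy until I1 writes@8, RAW R1: wait I3 write@10
I5  is:18  ro:19  ex:24  wr:25  — struct: M0 busy until I4 writes@17
I6  is:19  ro:20  ex:21  wr:22
I7  is:23  ro:26  ex:27  wr:28  — struct: A0 busy until I6 writes@22, RAW R3: wait I5 write@25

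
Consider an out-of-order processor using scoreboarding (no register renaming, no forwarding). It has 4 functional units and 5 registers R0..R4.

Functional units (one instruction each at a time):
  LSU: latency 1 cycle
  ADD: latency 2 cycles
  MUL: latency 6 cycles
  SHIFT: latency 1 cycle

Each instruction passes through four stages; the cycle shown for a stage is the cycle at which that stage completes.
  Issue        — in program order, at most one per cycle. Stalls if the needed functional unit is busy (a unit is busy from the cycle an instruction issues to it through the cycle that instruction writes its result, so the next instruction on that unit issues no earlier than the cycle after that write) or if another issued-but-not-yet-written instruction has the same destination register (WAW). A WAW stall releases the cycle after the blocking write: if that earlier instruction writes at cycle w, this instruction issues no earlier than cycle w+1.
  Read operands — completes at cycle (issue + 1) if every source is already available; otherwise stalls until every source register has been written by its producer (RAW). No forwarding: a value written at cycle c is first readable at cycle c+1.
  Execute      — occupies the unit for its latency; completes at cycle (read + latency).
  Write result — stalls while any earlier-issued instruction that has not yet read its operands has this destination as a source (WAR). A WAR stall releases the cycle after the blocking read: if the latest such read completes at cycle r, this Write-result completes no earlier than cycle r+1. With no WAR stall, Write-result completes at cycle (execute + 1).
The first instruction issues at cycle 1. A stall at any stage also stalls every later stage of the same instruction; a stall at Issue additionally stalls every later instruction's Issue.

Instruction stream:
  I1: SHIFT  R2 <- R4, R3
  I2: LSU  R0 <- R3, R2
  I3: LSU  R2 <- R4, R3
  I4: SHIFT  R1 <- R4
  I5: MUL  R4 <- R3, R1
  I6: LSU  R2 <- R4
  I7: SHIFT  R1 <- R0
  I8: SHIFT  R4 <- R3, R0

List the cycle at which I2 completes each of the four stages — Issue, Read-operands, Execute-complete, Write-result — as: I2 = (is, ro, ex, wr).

I2 = (2, 5, 6, 7)

I1 -> (1, 2, 3, 4)
I2 -> (2, 5, 6, 7)  // RAW R2: wait I1 write@4
I3 -> (8, 9, 10, 11)  // struct: LSU busy until I2 writes@7
I4 -> (9, 10, 11, 12)
I5 -> (10, 13, 19, 20)  // RAW R1: wait I4 write@12
I6 -> (12, 21, 22, 23)  // struct: LSU busy until I3 writes@11, RAW R4: wait I5 write@20
I7 -> (13, 14, 15, 16)
I8 -> (21, 22, 23, 24)  // WAW R4: wait I5 write@20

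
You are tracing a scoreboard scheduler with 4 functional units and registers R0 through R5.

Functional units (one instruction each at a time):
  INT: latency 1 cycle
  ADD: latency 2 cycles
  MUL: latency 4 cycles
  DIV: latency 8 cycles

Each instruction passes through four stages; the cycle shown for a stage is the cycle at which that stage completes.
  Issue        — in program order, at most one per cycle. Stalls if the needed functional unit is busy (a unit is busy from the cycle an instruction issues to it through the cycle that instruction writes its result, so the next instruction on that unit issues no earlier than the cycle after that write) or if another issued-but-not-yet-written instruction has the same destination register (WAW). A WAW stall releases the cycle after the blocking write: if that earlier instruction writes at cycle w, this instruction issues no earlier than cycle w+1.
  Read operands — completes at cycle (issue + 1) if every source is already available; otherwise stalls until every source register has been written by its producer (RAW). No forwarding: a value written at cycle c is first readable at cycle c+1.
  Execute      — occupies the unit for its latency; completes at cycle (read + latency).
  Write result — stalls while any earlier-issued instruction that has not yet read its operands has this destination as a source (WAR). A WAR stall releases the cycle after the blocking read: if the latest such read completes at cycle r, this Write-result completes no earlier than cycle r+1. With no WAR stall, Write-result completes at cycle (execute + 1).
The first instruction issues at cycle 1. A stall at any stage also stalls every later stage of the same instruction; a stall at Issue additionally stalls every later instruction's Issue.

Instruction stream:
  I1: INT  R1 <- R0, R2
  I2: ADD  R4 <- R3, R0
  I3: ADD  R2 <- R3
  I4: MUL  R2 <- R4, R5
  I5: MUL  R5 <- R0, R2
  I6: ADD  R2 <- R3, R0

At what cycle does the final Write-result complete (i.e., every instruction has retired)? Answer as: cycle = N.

I1: IS=1 RO=2 EX=3 WR=4
I2: IS=2 RO=3 EX=5 WR=6
I3: IS=7 RO=8 EX=10 WR=11  [struct: ADD busy until I2 writes@6]
I4: IS=12 RO=13 EX=17 WR=18  [WAW R2: wait I3 write@11]
I5: IS=19 RO=20 EX=24 WR=25  [struct: MUL busy until I4 writes@18]
I6: IS=20 RO=21 EX=23 WR=24

cycle = 25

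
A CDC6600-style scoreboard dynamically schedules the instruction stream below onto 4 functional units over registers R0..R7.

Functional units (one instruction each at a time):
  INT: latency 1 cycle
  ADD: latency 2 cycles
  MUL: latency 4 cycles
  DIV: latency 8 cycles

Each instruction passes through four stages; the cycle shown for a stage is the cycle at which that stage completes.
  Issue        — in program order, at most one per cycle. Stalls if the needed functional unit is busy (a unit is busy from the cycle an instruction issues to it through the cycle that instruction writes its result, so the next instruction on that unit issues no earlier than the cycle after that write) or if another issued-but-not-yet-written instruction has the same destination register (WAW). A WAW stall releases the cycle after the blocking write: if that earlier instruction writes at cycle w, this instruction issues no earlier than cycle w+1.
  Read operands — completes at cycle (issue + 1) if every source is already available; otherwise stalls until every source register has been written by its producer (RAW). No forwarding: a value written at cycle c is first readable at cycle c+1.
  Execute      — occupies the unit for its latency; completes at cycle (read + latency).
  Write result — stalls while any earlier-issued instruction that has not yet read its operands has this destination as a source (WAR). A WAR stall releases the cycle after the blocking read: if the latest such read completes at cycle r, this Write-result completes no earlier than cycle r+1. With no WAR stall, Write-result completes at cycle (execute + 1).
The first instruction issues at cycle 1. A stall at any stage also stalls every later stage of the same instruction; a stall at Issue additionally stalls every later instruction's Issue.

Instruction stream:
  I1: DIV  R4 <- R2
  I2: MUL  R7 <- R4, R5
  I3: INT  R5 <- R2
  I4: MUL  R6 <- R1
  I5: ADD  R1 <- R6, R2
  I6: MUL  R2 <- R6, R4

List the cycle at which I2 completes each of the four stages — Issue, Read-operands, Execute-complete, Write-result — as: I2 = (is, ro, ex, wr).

c1: I1 issues→DIV
c2: I1 reads | I2 issues→MUL
c3: I3 issues→INT
c4: I3 reads
c5: I3 exec-done
c10: I1 exec-done
c11: I1 writes R4
c12: I2 reads
c13: I3 writes R5
c16: I2 exec-done
c17: I2 writes R7
c18: I4 issues→MUL
c19: I4 reads | I5 issues→ADD
c23: I4 exec-done
c24: I4 writes R6
c25: I5 reads | I6 issues→MUL
c26: I6 reads
c27: I5 exec-done
c28: I5 writes R1
c30: I6 exec-done
c31: I6 writes R2

I2 = (2, 12, 16, 17)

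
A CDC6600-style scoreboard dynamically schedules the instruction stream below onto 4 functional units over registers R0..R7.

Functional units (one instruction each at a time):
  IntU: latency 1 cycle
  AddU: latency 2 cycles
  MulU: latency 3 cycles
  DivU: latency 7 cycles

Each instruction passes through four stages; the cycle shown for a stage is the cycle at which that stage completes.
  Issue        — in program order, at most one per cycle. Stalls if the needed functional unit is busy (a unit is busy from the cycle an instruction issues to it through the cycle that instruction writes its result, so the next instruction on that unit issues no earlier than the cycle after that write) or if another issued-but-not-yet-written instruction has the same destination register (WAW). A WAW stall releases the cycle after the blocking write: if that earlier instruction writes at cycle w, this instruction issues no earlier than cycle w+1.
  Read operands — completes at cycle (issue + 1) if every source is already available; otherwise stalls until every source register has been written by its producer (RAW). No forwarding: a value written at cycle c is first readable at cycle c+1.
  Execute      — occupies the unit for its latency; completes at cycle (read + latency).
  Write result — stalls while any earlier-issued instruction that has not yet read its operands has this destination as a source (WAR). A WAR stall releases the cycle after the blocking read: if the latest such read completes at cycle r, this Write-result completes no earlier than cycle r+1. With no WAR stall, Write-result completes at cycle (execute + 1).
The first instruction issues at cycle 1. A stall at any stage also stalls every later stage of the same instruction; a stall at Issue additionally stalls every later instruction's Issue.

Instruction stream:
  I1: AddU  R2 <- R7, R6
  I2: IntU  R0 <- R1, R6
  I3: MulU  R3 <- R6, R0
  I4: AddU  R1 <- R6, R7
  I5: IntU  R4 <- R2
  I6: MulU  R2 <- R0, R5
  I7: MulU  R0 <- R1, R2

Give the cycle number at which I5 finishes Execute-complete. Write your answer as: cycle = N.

I1  is:1  ro:2  ex:4  wr:5
I2  is:2  ro:3  ex:4  wr:5
I3  is:3  ro:6  ex:9  wr:10  — RAW R0: wait I2 write@5
I4  is:6  ro:7  ex:9  wr:10  — struct: AddU busy until I1 writes@5
I5  is:7  ro:8  ex:9  wr:10
I6  is:11  ro:12  ex:15  wr:16  — struct: MulU busy until I3 writes@10
I7  is:17  ro:18  ex:21  wr:22  — struct: MulU busy until I6 writes@16

cycle = 9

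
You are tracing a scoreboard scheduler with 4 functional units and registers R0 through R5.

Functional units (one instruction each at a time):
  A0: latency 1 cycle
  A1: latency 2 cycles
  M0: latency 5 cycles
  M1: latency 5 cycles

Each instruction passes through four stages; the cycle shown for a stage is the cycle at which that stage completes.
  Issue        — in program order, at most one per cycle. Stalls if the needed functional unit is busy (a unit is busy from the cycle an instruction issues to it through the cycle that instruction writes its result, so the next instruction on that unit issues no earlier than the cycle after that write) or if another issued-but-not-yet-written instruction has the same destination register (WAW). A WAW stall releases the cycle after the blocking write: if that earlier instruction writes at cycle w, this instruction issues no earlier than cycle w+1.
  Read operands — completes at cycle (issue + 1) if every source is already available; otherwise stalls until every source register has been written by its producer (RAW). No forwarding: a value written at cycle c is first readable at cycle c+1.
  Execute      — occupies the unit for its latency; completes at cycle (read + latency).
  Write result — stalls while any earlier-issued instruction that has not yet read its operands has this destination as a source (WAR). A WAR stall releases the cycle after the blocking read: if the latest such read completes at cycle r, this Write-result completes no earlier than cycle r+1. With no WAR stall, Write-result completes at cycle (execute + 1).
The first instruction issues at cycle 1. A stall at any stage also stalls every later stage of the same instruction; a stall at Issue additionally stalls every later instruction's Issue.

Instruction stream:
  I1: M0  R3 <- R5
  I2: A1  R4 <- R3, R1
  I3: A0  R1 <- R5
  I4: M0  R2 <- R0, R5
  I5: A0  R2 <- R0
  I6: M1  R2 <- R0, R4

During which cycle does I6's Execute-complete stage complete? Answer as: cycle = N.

cycle = 27

  I1 | 1 | 2 | 7 | 8
  I2 | 2 | 9 | 11 | 12   RAW R3: wait I1 write@8
  I3 | 3 | 4 | 5 | 10   WAR R1: wait I2 read@9
  I4 | 9 | 10 | 15 | 16   struct: M0 busy until I1 writes@8
  I5 | 17 | 18 | 19 | 20   WAW R2: wait I4 write@16
  I6 | 21 | 22 | 27 | 28   WAW R2: wait I5 write@20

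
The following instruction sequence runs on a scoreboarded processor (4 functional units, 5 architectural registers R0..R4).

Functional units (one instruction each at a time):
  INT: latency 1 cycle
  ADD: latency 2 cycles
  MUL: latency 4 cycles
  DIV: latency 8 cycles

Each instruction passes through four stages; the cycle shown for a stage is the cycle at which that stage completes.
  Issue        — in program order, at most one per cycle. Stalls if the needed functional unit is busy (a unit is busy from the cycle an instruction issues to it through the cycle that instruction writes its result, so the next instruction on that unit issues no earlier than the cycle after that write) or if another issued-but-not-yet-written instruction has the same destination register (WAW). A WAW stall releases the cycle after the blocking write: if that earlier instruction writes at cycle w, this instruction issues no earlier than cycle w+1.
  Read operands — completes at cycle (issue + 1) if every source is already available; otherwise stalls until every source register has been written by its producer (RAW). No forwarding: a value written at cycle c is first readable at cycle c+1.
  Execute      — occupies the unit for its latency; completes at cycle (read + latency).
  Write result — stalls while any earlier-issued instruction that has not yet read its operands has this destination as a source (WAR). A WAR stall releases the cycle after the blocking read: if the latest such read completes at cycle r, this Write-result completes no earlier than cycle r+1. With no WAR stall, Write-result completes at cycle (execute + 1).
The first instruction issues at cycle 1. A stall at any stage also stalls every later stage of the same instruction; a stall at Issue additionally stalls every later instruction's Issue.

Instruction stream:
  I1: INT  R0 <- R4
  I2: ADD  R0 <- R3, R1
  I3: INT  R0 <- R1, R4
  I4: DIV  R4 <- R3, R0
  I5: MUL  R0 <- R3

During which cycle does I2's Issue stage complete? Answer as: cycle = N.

cycle 1: I1 dispatched to INT
cycle 2: I1 operands ready
cycle 3: I1 complete
cycle 4: R0←I1
cycle 5: I2 dispatched to ADD
cycle 6: I2 operands ready
cycle 8: I2 complete
cycle 9: R0←I2
cycle 10: I3 dispatched to INT
cycle 11: I3 operands ready, I4 dispatched to DIV
cycle 12: I3 complete
cycle 13: R0←I3
cycle 14: I4 operands ready, I5 dispatched to MUL
cycle 15: I5 operands ready
cycle 19: I5 complete
cycle 20: R0←I5
cycle 22: I4 complete
cycle 23: R4←I4

cycle = 5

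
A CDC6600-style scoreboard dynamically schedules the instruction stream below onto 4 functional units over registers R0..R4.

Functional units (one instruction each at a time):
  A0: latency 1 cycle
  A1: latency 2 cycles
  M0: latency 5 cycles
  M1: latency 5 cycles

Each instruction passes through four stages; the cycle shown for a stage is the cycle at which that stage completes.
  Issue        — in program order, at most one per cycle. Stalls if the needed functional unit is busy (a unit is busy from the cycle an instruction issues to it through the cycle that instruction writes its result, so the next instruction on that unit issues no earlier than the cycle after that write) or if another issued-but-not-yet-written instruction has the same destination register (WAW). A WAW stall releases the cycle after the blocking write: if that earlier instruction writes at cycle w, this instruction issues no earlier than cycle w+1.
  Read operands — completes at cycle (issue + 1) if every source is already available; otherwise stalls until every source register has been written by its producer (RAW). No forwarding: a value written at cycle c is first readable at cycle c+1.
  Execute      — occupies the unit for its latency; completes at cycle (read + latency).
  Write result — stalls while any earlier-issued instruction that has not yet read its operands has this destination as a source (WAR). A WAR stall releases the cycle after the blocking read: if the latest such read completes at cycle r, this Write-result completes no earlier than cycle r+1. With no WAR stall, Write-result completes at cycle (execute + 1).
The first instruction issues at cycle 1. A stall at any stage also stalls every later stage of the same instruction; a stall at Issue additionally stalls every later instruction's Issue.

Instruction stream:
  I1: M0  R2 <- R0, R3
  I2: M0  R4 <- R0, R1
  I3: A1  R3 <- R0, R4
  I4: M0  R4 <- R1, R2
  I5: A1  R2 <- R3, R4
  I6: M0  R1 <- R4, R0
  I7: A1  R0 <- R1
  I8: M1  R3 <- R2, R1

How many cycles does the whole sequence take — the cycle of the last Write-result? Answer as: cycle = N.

t=1  I1→M0
t=2  I1 RO
t=7  I1 EX
t=8  I1 WR R2
t=9  I2→M0
t=10  I2 RO · I3→A1
t=15  I2 EX
t=16  I2 WR R4
t=17  I3 RO · I4→M0
t=18  I4 RO
t=19  I3 EX
t=20  I3 WR R3
t=21  I5→A1
t=23  I4 EX
t=24  I4 WR R4
t=25  I5 RO · I6→M0
t=26  I6 RO
t=27  I5 EX
t=28  I5 WR R2
t=29  I7→A1
t=30  I8→M1
t=31  I6 EX
t=32  I6 WR R1
t=33  I7 RO · I8 RO
t=35  I7 EX
t=36  I7 WR R0
t=38  I8 EX
t=39  I8 WR R3

cycle = 39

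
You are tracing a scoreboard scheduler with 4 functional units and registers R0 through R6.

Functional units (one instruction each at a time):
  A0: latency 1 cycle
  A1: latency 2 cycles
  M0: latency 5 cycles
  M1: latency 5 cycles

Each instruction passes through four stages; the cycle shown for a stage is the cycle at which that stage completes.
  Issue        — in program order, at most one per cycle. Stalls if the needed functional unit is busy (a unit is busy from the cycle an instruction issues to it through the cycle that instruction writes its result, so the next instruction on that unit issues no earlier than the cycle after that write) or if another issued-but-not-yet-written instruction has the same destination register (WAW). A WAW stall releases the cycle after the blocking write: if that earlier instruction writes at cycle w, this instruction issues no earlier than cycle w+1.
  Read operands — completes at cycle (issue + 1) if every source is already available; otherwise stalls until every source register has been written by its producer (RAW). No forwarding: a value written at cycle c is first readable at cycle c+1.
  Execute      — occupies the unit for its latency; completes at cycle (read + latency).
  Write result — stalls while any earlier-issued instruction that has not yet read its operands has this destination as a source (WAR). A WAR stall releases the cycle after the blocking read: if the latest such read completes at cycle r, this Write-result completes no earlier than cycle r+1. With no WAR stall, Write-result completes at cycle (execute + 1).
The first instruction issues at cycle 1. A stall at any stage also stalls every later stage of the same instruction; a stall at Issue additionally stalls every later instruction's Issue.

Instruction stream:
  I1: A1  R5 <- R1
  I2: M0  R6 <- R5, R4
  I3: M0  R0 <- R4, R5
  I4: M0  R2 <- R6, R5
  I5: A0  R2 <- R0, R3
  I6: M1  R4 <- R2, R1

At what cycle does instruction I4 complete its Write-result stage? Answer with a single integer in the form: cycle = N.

cycle = 28

c1: I1→A1
c2: I1 RO, I2→M0
c4: I1 EX
c5: I1 WR R5
c6: I2 RO
c11: I2 EX
c12: I2 WR R6
c13: I3→M0
c14: I3 RO
c19: I3 EX
c20: I3 WR R0
c21: I4→M0
c22: I4 RO
c27: I4 EX
c28: I4 WR R2
c29: I5→A0
c30: I5 RO, I6→M1
c31: I5 EX
c32: I5 WR R2
c33: I6 RO
c38: I6 EX
c39: I6 WR R4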